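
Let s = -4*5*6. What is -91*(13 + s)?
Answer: 9737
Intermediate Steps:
s = -120 (s = -20*6 = -120)
-91*(13 + s) = -91*(13 - 120) = -91*(-107) = 9737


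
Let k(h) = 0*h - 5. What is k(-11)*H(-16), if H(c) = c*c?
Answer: -1280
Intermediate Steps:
H(c) = c²
k(h) = -5 (k(h) = 0 - 5 = -5)
k(-11)*H(-16) = -5*(-16)² = -5*256 = -1280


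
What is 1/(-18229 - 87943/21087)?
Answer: -21087/384482866 ≈ -5.4845e-5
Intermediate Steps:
1/(-18229 - 87943/21087) = 1/(-384482866/21087) = -21087/384482866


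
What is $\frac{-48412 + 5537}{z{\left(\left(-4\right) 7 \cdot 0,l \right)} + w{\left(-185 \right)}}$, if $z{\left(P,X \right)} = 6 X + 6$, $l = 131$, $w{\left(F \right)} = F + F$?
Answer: $- \frac{42875}{422} \approx -101.6$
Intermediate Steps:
$w{\left(F \right)} = 2 F$
$z{\left(P,X \right)} = 6 + 6 X$
$\frac{-48412 + 5537}{z{\left(\left(-4\right) 7 \cdot 0,l \right)} + w{\left(-185 \right)}} = \frac{-48412 + 5537}{\left(6 + 6 \cdot 131\right) + 2 \left(-185\right)} = - \frac{42875}{\left(6 + 786\right) - 370} = - \frac{42875}{792 - 370} = - \frac{42875}{422}$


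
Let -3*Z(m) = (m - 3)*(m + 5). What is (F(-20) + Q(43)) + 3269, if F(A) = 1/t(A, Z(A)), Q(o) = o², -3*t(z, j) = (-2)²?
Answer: 20469/4 ≈ 5117.3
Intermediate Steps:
Z(m) = -(-3 + m)*(5 + m)/3 (Z(m) = -(m - 3)*(m + 5)/3 = -(-3 + m)*(5 + m)/3)
t(z, j) = -4/3 (t(z, j) = -⅓*(-2)² = -⅓*4 = -4/3)
F(A) = -¾ (F(A) = 1/(-4/3) = -¾)
(F(-20) + Q(43)) + 3269 = (-¾ + 43²) + 3269 = (-¾ + 1849) + 3269 = 7393/4 + 3269 = 20469/4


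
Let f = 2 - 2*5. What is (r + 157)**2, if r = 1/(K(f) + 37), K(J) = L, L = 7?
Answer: 47734281/1936 ≈ 24656.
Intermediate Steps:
f = -8 (f = 2 - 10 = -8)
K(J) = 7
r = 1/44 (r = 1/(7 + 37) = 1/44 ≈ 0.022727)
(r + 157)**2 = (1/44 + 157)**2 = (6909/44)**2 = 47734281/1936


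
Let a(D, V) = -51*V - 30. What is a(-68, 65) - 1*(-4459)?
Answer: 1114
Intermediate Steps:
a(D, V) = -30 - 51*V
a(-68, 65) - 1*(-4459) = (-30 - 51*65) - 1*(-4459) = (-30 - 3315) + 4459 = -3345 + 4459 = 1114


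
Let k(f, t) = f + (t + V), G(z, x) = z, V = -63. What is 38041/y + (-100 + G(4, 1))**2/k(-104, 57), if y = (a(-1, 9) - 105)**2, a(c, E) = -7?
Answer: -55710497/689920 ≈ -80.749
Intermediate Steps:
y = 12544 (y = (-7 - 105)**2 = (-112)**2 = 12544)
k(f, t) = -63 + f + t (k(f, t) = f + (t - 63) = f + (-63 + t) = -63 + f + t)
38041/y + (-100 + G(4, 1))**2/k(-104, 57) = 38041/12544 + (-100 + 4)**2/(-63 - 104 + 57) = 38041*(1/12544) + (-96)**2/(-110) = 38041/12544 + 9216*(-1/110) = 38041/12544 - 4608/55 = -55710497/689920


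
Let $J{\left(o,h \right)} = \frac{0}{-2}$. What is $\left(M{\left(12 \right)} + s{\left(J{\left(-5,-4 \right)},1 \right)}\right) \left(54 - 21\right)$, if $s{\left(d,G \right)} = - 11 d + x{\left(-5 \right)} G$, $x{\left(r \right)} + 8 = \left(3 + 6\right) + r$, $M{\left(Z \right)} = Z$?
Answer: $264$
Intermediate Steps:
$x{\left(r \right)} = 1 + r$ ($x{\left(r \right)} = -8 + \left(\left(3 + 6\right) + r\right) = -8 + \left(9 + r\right) = 1 + r$)
$J{\left(o,h \right)} = 0$ ($J{\left(o,h \right)} = 0 \left(- \frac{1}{2}\right) = 0$)
$s{\left(d,G \right)} = - 11 d - 4 G$ ($s{\left(d,G \right)} = - 11 d + \left(1 - 5\right) G = - 11 d - 4 G$)
$\left(M{\left(12 \right)} + s{\left(J{\left(-5,-4 \right)},1 \right)}\right) \left(54 - 21\right) = \left(12 - 4\right) \left(54 - 21\right) = \left(12 + \left(0 - 4\right)\right) \left(54 - 21\right) = \left(12 - 4\right) 33 = 8 \cdot 33 = 264$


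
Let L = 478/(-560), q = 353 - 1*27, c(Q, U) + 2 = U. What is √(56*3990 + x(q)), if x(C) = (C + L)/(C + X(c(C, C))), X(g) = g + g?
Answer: 3*√115407240272205/68180 ≈ 472.69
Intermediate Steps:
c(Q, U) = -2 + U
q = 326 (q = 353 - 27 = 326)
L = -239/280 (L = 478*(-1/560) = -239/280 ≈ -0.85357)
X(g) = 2*g
x(C) = (-239/280 + C)/(-4 + 3*C) (x(C) = (C - 239/280)/(C + 2*(-2 + C)) = (-239/280 + C)/(C + (-4 + 2*C)) = (-239/280 + C)/(-4 + 3*C))
√(56*3990 + x(q)) = √(56*3990 + (-239 + 280*326)/(280*(-4 + 3*326))) = √(223440 + (-239 + 91280)/(280*(-4 + 978))) = √(223440 + (1/280)*91041/974) = √(223440 + (1/280)*(1/974)*91041) = √(223440 + 91041/272720) = √(60936647841/272720) = 3*√115407240272205/68180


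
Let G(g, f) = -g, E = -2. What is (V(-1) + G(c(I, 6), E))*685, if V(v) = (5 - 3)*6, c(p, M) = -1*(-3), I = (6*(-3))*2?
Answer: 6165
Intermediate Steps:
I = -36 (I = -18*2 = -36)
c(p, M) = 3
V(v) = 12 (V(v) = 2*6 = 12)
(V(-1) + G(c(I, 6), E))*685 = (12 - 1*3)*685 = (12 - 3)*685 = 9*685 = 6165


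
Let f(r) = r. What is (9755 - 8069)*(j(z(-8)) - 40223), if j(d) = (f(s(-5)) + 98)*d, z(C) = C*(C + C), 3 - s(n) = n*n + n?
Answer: -50335530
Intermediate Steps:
s(n) = 3 - n - n**2 (s(n) = 3 - (n*n + n) = 3 - (n**2 + n) = 3 - (n + n**2) = 3 + (-n - n**2) = 3 - n - n**2)
z(C) = 2*C**2 (z(C) = C*(2*C) = 2*C**2)
j(d) = 81*d (j(d) = ((3 - 1*(-5) - 1*(-5)**2) + 98)*d = ((3 + 5 - 1*25) + 98)*d = ((3 + 5 - 25) + 98)*d = (-17 + 98)*d = 81*d)
(9755 - 8069)*(j(z(-8)) - 40223) = (9755 - 8069)*(81*(2*(-8)**2) - 40223) = 1686*(81*(2*64) - 40223) = 1686*(81*128 - 40223) = 1686*(10368 - 40223) = 1686*(-29855) = -50335530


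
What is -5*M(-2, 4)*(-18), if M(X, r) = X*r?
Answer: -720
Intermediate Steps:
-5*M(-2, 4)*(-18) = -(-10)*4*(-18) = -5*(-8)*(-18) = 40*(-18) = -720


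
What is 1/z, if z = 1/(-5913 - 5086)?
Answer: -10999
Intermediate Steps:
z = -1/10999 (z = 1/(-10999) = -1/10999 ≈ -9.0917e-5)
1/z = 1/(-1/10999) = -10999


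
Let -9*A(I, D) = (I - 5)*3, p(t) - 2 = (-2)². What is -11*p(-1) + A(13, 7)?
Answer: -206/3 ≈ -68.667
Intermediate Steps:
p(t) = 6 (p(t) = 2 + (-2)² = 2 + 4 = 6)
A(I, D) = 5/3 - I/3 (A(I, D) = -(I - 5)*3/9 = -(-5 + I)*3/9 = -(-15 + 3*I)/9 = 5/3 - I/3)
-11*p(-1) + A(13, 7) = -11*6 + (5/3 - ⅓*13) = -66 + (5/3 - 13/3) = -66 - 8/3 = -206/3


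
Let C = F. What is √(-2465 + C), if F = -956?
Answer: I*√3421 ≈ 58.489*I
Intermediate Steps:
C = -956
√(-2465 + C) = √(-2465 - 956) = √(-3421) = I*√3421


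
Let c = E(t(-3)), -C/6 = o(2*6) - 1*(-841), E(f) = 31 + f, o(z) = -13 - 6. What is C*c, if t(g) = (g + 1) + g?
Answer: -128232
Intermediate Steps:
o(z) = -19
t(g) = 1 + 2*g (t(g) = (1 + g) + g = 1 + 2*g)
C = -4932 (C = -6*(-19 - 1*(-841)) = -6*(-19 + 841) = -6*822 = -4932)
c = 26 (c = 31 + (1 + 2*(-3)) = 31 + (1 - 6) = 31 - 5 = 26)
C*c = -4932*26 = -128232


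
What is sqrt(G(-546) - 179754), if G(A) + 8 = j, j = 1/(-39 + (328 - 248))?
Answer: I*sqrt(302179881)/41 ≈ 423.98*I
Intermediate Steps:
j = 1/41 (j = 1/(-39 + 80) = 1/41 ≈ 0.024390)
G(A) = -327/41 (G(A) = -8 + 1/41 = -327/41)
sqrt(G(-546) - 179754) = sqrt(-327/41 - 179754) = sqrt(-7370241/41) = I*sqrt(302179881)/41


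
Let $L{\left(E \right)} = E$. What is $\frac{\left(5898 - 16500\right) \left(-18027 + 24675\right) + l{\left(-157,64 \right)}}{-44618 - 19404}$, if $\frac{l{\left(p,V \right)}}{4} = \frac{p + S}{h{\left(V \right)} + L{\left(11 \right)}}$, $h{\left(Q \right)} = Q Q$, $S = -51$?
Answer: $\frac{144734984552}{131469177} \approx 1100.9$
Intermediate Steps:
$h{\left(Q \right)} = Q^{2}$
$l{\left(p,V \right)} = \frac{4 \left(-51 + p\right)}{11 + V^{2}}$ ($l{\left(p,V \right)} = 4 \frac{p - 51}{V^{2} + 11} = 4 \frac{-51 + p}{11 + V^{2}} = \frac{4 \left(-51 + p\right)}{11 + V^{2}}$)
$\frac{\left(5898 - 16500\right) \left(-18027 + 24675\right) + l{\left(-157,64 \right)}}{-44618 - 19404} = \frac{\left(5898 - 16500\right) \left(-18027 + 24675\right) + \frac{4 \left(-51 - 157\right)}{11 + 64^{2}}}{-44618 - 19404} = \frac{\left(-10602\right) 6648 + 4 \frac{1}{11 + 4096} \left(-208\right)}{-64022} = \left(-70482096 + 4 \cdot \frac{1}{4107} \left(-208\right)\right) \left(- \frac{1}{64022}\right) = \left(-70482096 - \frac{832}{4107}\right) \left(- \frac{1}{64022}\right) = \left(- \frac{289469969104}{4107}\right) \left(- \frac{1}{64022}\right) = \frac{144734984552}{131469177}$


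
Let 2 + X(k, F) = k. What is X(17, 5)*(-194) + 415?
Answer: -2495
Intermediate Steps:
X(k, F) = -2 + k
X(17, 5)*(-194) + 415 = (-2 + 17)*(-194) + 415 = 15*(-194) + 415 = -2910 + 415 = -2495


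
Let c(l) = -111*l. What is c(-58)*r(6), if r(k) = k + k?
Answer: 77256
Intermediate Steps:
r(k) = 2*k
c(-58)*r(6) = (-111*(-58))*(2*6) = 6438*12 = 77256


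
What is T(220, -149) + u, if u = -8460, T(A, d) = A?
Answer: -8240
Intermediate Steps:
T(220, -149) + u = 220 - 8460 = -8240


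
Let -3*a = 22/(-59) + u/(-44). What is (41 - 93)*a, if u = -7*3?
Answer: 3523/1947 ≈ 1.8095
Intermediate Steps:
u = -21
a = -271/7788 (a = -(22/(-59) - 21/(-44))/3 = -(22*(-1/59) - 21*(-1/44))/3 = -(-22/59 + 21/44)/3 = -⅓*271/2596 = -271/7788 ≈ -0.034797)
(41 - 93)*a = (41 - 93)*(-271/7788) = -52*(-271/7788) = 3523/1947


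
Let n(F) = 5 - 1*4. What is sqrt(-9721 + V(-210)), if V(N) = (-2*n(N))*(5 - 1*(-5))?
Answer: I*sqrt(9741) ≈ 98.697*I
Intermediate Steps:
n(F) = 1 (n(F) = 5 - 4 = 1)
V(N) = -20 (V(N) = (-2*1)*(5 - 1*(-5)) = -2*(5 + 5) = -2*10 = -20)
sqrt(-9721 + V(-210)) = sqrt(-9721 - 20) = sqrt(-9741) = I*sqrt(9741)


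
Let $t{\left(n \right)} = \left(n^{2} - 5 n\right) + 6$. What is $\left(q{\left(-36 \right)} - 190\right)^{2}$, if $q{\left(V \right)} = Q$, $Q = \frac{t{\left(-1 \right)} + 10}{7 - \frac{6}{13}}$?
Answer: $\frac{251666496}{7225} \approx 34833.0$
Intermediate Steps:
$t{\left(n \right)} = 6 + n^{2} - 5 n$
$Q = \frac{286}{85}$ ($Q = \frac{\left(6 + \left(-1\right)^{2} - -5\right) + 10}{7 - \frac{6}{13}} = \frac{\left(6 + 1 + 5\right) + 10}{7 - \frac{6}{13}} = \frac{12 + 10}{7 - \frac{6}{13}} = \frac{22}{\frac{85}{13}} = 22 \cdot \frac{13}{85} = \frac{286}{85} \approx 3.3647$)
$q{\left(V \right)} = \frac{286}{85}$
$\left(q{\left(-36 \right)} - 190\right)^{2} = \left(\frac{286}{85} - 190\right)^{2} = \left(- \frac{15864}{85}\right)^{2} = \frac{251666496}{7225}$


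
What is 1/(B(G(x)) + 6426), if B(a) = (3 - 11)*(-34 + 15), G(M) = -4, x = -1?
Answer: 1/6578 ≈ 0.00015202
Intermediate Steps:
B(a) = 152 (B(a) = -8*(-19) = 152)
1/(B(G(x)) + 6426) = 1/(152 + 6426) = 1/6578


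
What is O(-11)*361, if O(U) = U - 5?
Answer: -5776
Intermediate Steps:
O(U) = -5 + U
O(-11)*361 = (-5 - 11)*361 = -16*361 = -5776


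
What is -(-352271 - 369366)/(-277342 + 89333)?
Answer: -721637/188009 ≈ -3.8383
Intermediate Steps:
-(-352271 - 369366)/(-277342 + 89333) = -(-721637)/(-188009) = -(-721637)*(-1)/188009 = -1*721637/188009 = -721637/188009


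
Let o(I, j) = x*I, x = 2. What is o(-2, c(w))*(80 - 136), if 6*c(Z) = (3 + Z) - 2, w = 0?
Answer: 224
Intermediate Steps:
c(Z) = 1/6 + Z/6 (c(Z) = ((3 + Z) - 2)/6 = (1 + Z)/6 = 1/6 + Z/6)
o(I, j) = 2*I
o(-2, c(w))*(80 - 136) = (2*(-2))*(80 - 136) = -4*(-56) = 224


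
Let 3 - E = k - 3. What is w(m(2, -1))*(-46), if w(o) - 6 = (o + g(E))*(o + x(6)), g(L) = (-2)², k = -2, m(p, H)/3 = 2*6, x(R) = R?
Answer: -77556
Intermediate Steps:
m(p, H) = 36 (m(p, H) = 3*(2*6) = 3*12 = 36)
E = 8 (E = 3 - (-2 - 3) = 3 - 1*(-5) = 3 + 5 = 8)
g(L) = 4
w(o) = 6 + (4 + o)*(6 + o) (w(o) = 6 + (o + 4)*(o + 6) = 6 + (4 + o)*(6 + o))
w(m(2, -1))*(-46) = (30 + 36² + 10*36)*(-46) = (30 + 1296 + 360)*(-46) = 1686*(-46) = -77556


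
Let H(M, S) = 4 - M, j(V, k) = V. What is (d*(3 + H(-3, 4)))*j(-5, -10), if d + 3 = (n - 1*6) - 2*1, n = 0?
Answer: 550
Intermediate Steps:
d = -11 (d = -3 + ((0 - 1*6) - 2*1) = -3 + ((0 - 6) - 2) = -3 + (-6 - 2) = -3 - 8 = -11)
(d*(3 + H(-3, 4)))*j(-5, -10) = -11*(3 + (4 - 1*(-3)))*(-5) = -11*(3 + (4 + 3))*(-5) = -11*(3 + 7)*(-5) = -11*10*(-5) = -110*(-5) = 550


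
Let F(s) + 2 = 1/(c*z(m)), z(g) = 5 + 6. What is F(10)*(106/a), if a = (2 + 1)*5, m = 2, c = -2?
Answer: -159/11 ≈ -14.455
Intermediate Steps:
z(g) = 11
a = 15 (a = 3*5 = 15)
F(s) = -45/22 (F(s) = -2 + 1/(-2*11) = -2 + 1/(-22) = -2 - 1/22 = -45/22)
F(10)*(106/a) = -2385/(11*15) = -45/22*106/15 = -159/11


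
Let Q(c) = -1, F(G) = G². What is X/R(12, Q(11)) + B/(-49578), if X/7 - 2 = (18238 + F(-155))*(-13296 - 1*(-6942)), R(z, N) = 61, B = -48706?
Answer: -46597708763767/1512129 ≈ -3.0816e+7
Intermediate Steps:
X = -1879773700 (X = 14 + 7*((18238 + (-155)²)*(-13296 - 1*(-6942))) = 14 + 7*((18238 + 24025)*(-13296 + 6942)) = 14 + 7*(42263*(-6354)) = 14 + 7*(-268539102) = 14 - 1879773714 = -1879773700)
X/R(12, Q(11)) + B/(-49578) = -1879773700/61 - 48706/(-49578) = -1879773700*1/61 - 48706*(-1/49578) = -1879773700/61 + 24353/24789 = -46597708763767/1512129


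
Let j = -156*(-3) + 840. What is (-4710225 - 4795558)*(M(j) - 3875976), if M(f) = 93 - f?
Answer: 36855736295553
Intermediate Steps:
j = 1308 (j = 468 + 840 = 1308)
(-4710225 - 4795558)*(M(j) - 3875976) = (-4710225 - 4795558)*((93 - 1*1308) - 3875976) = -9505783*((93 - 1308) - 3875976) = -9505783*(-1215 - 3875976) = -9505783*(-3877191) = 36855736295553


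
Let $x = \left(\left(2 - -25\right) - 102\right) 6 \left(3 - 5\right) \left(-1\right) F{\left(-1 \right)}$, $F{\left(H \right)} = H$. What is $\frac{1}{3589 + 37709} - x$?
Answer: $- \frac{37168199}{41298} \approx -900.0$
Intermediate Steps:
$x = 900$ ($x = \left(\left(2 - -25\right) - 102\right) 6 \left(3 - 5\right) \left(-1\right) \left(-1\right) = \left(\left(2 + 25\right) - 102\right) 6 \left(\left(-2\right) \left(-1\right)\right) \left(-1\right) = \left(27 - 102\right) 6 \cdot 2 \left(-1\right) = - 75 \cdot 12 \left(-1\right) = \left(-75\right) \left(-12\right) = 900$)
$\frac{1}{3589 + 37709} - x = \frac{1}{3589 + 37709} - 900 = \frac{1}{41298} - 900 = - \frac{37168199}{41298}$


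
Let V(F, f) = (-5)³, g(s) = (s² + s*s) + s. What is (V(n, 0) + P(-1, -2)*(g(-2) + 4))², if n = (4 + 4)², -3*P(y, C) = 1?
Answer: 148225/9 ≈ 16469.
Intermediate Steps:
P(y, C) = -⅓ (P(y, C) = -⅓*1 = -⅓)
g(s) = s + 2*s² (g(s) = (s² + s²) + s = 2*s² + s = s + 2*s²)
n = 64 (n = 8² = 64)
V(F, f) = -125
(V(n, 0) + P(-1, -2)*(g(-2) + 4))² = (-125 - (-2*(1 + 2*(-2)) + 4)/3)² = (-125 - (-2*(1 - 4) + 4)/3)² = (-125 - (-2*(-3) + 4)/3)² = (-125 - (6 + 4)/3)² = (-125 - ⅓*10)² = (-125 - 10/3)² = (-385/3)² = 148225/9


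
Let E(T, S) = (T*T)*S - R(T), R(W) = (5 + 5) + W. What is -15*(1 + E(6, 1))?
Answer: -315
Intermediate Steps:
R(W) = 10 + W
E(T, S) = -10 - T + S*T² (E(T, S) = (T*T)*S - (10 + T) = T²*S + (-10 - T) = S*T² + (-10 - T) = -10 - T + S*T²)
-15*(1 + E(6, 1)) = -15*(1 + (-10 - 1*6 + 1*6²)) = -15*(1 + (-10 - 6 + 1*36)) = -15*(1 + (-10 - 6 + 36)) = -15*(1 + 20) = -15*21 = -315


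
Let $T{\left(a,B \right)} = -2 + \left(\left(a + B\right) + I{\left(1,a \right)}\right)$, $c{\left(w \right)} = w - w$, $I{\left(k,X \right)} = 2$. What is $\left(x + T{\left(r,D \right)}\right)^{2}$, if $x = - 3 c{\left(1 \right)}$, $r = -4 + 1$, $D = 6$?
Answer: $9$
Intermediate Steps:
$c{\left(w \right)} = 0$
$r = -3$
$T{\left(a,B \right)} = B + a$ ($T{\left(a,B \right)} = -2 + \left(\left(a + B\right) + 2\right) = -2 + \left(\left(B + a\right) + 2\right) = -2 + \left(2 + B + a\right) = B + a$)
$x = 0$ ($x = \left(-3\right) 0 = 0$)
$\left(x + T{\left(r,D \right)}\right)^{2} = \left(0 + \left(6 - 3\right)\right)^{2} = \left(0 + 3\right)^{2} = 3^{2} = 9$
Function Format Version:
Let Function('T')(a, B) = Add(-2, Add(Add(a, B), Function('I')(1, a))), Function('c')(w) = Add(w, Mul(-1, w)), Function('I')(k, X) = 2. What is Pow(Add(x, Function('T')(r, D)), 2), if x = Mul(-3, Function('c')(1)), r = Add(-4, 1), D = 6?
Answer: 9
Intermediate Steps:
Function('c')(w) = 0
r = -3
Function('T')(a, B) = Add(B, a) (Function('T')(a, B) = Add(-2, Add(Add(a, B), 2)) = Add(-2, Add(Add(B, a), 2)) = Add(-2, Add(2, B, a)) = Add(B, a))
x = 0 (x = Mul(-3, 0) = 0)
Pow(Add(x, Function('T')(r, D)), 2) = Pow(Add(0, Add(6, -3)), 2) = Pow(Add(0, 3), 2) = Pow(3, 2) = 9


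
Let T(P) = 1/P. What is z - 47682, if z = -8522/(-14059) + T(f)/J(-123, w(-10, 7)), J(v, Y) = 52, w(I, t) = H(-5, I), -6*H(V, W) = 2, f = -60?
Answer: -2091500487979/43864080 ≈ -47681.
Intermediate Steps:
H(V, W) = -⅓ (H(V, W) = -⅙*2 = -⅓)
w(I, t) = -⅓
z = 26574581/43864080 (z = -8522/(-14059) + 1/(-60*52) = -8522*(-1/14059) - 1/60*1/52 = 8522/14059 - 1/3120 = 26574581/43864080 ≈ 0.60584)
z - 47682 = 26574581/43864080 - 47682 = -2091500487979/43864080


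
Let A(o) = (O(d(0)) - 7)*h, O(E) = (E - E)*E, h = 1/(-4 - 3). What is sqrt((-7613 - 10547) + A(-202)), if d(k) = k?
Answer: I*sqrt(18159) ≈ 134.76*I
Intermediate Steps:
h = -1/7 (h = 1/(-7) = -1/7 ≈ -0.14286)
O(E) = 0 (O(E) = 0*E = 0)
A(o) = 1 (A(o) = (0 - 7)*(-1/7) = -7*(-1/7) = 1)
sqrt((-7613 - 10547) + A(-202)) = sqrt((-7613 - 10547) + 1) = sqrt(-18160 + 1) = sqrt(-18159) = I*sqrt(18159)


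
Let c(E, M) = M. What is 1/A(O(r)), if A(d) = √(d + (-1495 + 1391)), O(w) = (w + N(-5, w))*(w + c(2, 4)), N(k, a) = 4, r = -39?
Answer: √1121/1121 ≈ 0.029867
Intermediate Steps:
O(w) = (4 + w)² (O(w) = (w + 4)*(w + 4) = (4 + w)*(4 + w) = (4 + w)²)
A(d) = √(-104 + d) (A(d) = √(d - 104) = √(-104 + d))
1/A(O(r)) = 1/(√(-104 + (16 + (-39)² + 8*(-39)))) = 1/(√(-104 + (16 + 1521 - 312))) = 1/(√(-104 + 1225)) = 1/(√1121) = √1121/1121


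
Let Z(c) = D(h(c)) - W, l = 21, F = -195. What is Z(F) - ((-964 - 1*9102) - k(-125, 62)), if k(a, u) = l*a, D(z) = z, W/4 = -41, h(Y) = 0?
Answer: 7605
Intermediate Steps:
W = -164 (W = 4*(-41) = -164)
k(a, u) = 21*a
Z(c) = 164 (Z(c) = 0 - 1*(-164) = 0 + 164 = 164)
Z(F) - ((-964 - 1*9102) - k(-125, 62)) = 164 - ((-964 - 1*9102) - 21*(-125)) = 164 - ((-964 - 9102) - 1*(-2625)) = 164 - (-10066 + 2625) = 164 - 1*(-7441) = 164 + 7441 = 7605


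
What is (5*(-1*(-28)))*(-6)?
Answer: -840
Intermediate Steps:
(5*(-1*(-28)))*(-6) = (5*28)*(-6) = 140*(-6) = -840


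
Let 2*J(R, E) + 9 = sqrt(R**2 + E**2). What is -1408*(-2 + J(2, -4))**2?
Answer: -66528 + 18304*sqrt(5) ≈ -25599.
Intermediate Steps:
J(R, E) = -9/2 + sqrt(E**2 + R**2)/2 (J(R, E) = -9/2 + sqrt(R**2 + E**2)/2 = -9/2 + sqrt(E**2 + R**2)/2)
-1408*(-2 + J(2, -4))**2 = -1408*(-2 + (-9/2 + sqrt((-4)**2 + 2**2)/2))**2 = -1408*(-2 + (-9/2 + sqrt(16 + 4)/2))**2 = -1408*(-2 + (-9/2 + sqrt(20)/2))**2 = -1408*(-2 + (-9/2 + (2*sqrt(5))/2))**2 = -1408*(-2 + (-9/2 + sqrt(5)))**2 = -1408*(-13/2 + sqrt(5))**2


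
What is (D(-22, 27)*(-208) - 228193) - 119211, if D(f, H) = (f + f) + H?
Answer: -343868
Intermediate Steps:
D(f, H) = H + 2*f (D(f, H) = 2*f + H = H + 2*f)
(D(-22, 27)*(-208) - 228193) - 119211 = ((27 + 2*(-22))*(-208) - 228193) - 119211 = ((27 - 44)*(-208) - 228193) - 119211 = (-17*(-208) - 228193) - 119211 = (3536 - 228193) - 119211 = -224657 - 119211 = -343868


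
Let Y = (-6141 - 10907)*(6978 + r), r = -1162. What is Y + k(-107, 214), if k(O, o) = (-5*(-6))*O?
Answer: -99154378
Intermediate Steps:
k(O, o) = 30*O
Y = -99151168 (Y = (-6141 - 10907)*(6978 - 1162) = -17048*5816 = -99151168)
Y + k(-107, 214) = -99151168 + 30*(-107) = -99151168 - 3210 = -99154378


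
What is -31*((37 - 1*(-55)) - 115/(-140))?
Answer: -80569/28 ≈ -2877.5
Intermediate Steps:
-31*((37 - 1*(-55)) - 115/(-140)) = -31*((37 + 55) - 115*(-1/140)) = -31*(92 + 23/28) = -31*2599/28 = -80569/28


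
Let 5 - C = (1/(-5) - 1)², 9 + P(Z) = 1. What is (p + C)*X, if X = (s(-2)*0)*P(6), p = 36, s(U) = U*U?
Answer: 0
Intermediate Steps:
s(U) = U²
P(Z) = -8 (P(Z) = -9 + 1 = -8)
X = 0 (X = ((-2)²*0)*(-8) = (4*0)*(-8) = 0*(-8) = 0)
C = 89/25 (C = 5 - (1/(-5) - 1)² = 5 - (-⅕ - 1)² = 5 - (-6/5)² = 5 - 1*36/25 = 5 - 36/25 = 89/25 ≈ 3.5600)
(p + C)*X = (36 + 89/25)*0 = (989/25)*0 = 0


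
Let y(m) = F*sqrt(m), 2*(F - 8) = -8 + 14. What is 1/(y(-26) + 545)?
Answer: 545/300171 - 11*I*sqrt(26)/300171 ≈ 0.0018156 - 0.00018686*I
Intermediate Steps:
F = 11 (F = 8 + (-8 + 14)/2 = 8 + (1/2)*6 = 8 + 3 = 11)
y(m) = 11*sqrt(m)
1/(y(-26) + 545) = 1/(11*sqrt(-26) + 545) = 1/(11*(I*sqrt(26)) + 545) = 1/(11*I*sqrt(26) + 545) = 1/(545 + 11*I*sqrt(26))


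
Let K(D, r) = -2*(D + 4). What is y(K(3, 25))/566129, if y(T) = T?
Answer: -14/566129 ≈ -2.4729e-5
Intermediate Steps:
K(D, r) = -8 - 2*D (K(D, r) = -2*(4 + D) = -8 - 2*D)
y(K(3, 25))/566129 = (-8 - 2*3)/566129 = (-8 - 6)*(1/566129) = -14*1/566129 = -14/566129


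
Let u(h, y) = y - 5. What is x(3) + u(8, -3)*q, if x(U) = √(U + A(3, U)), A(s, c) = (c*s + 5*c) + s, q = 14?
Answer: -112 + √30 ≈ -106.52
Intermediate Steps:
A(s, c) = s + 5*c + c*s (A(s, c) = (5*c + c*s) + s = s + 5*c + c*s)
u(h, y) = -5 + y
x(U) = √(3 + 9*U) (x(U) = √(U + (3 + 5*U + U*3)) = √(U + (3 + 5*U + 3*U)) = √(U + (3 + 8*U)) = √(3 + 9*U))
x(3) + u(8, -3)*q = √(3 + 9*3) + (-5 - 3)*14 = √(3 + 27) - 8*14 = √30 - 112 = -112 + √30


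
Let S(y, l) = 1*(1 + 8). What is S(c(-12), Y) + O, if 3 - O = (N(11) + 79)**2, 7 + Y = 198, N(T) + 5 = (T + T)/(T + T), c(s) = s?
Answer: -5613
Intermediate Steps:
N(T) = -4 (N(T) = -5 + (T + T)/(T + T) = -5 + (2*T)/((2*T)) = -5 + (2*T)*(1/(2*T)) = -5 + 1 = -4)
Y = 191 (Y = -7 + 198 = 191)
S(y, l) = 9 (S(y, l) = 1*9 = 9)
O = -5622 (O = 3 - (-4 + 79)**2 = 3 - 1*75**2 = 3 - 1*5625 = 3 - 5625 = -5622)
S(c(-12), Y) + O = 9 - 5622 = -5613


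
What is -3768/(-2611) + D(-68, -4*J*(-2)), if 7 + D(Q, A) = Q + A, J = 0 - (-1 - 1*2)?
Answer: -129393/2611 ≈ -49.557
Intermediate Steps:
J = 3 (J = 0 - (-1 - 2) = 0 - 1*(-3) = 0 + 3 = 3)
D(Q, A) = -7 + A + Q (D(Q, A) = -7 + (Q + A) = -7 + (A + Q) = -7 + A + Q)
-3768/(-2611) + D(-68, -4*J*(-2)) = -3768/(-2611) + (-7 - 4*3*(-2) - 68) = -3768*(-1/2611) + (-7 - 12*(-2) - 68) = 3768/2611 + (-7 + 24 - 68) = 3768/2611 - 51 = -129393/2611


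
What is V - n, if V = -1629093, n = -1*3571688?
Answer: 1942595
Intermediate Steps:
n = -3571688
V - n = -1629093 - 1*(-3571688) = -1629093 + 3571688 = 1942595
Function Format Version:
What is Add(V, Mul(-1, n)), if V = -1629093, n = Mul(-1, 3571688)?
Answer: 1942595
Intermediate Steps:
n = -3571688
Add(V, Mul(-1, n)) = Add(-1629093, Mul(-1, -3571688)) = Add(-1629093, 3571688) = 1942595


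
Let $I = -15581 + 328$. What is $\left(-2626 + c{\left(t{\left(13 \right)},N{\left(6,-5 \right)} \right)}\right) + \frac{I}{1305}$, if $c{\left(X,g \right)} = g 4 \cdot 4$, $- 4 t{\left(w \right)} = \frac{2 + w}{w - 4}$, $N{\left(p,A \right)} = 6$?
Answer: $- \frac{3316903}{1305} \approx -2541.7$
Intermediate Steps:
$I = -15253$
$t{\left(w \right)} = - \frac{2 + w}{4 \left(-4 + w\right)}$ ($t{\left(w \right)} = - \frac{\left(2 + w\right) \frac{1}{w - 4}}{4} = - \frac{\left(2 + w\right) \frac{1}{-4 + w}}{4} = - \frac{\frac{1}{-4 + w} \left(2 + w\right)}{4} = - \frac{2 + w}{4 \left(-4 + w\right)}$)
$c{\left(X,g \right)} = 16 g$ ($c{\left(X,g \right)} = 4 g 4 = 16 g$)
$\left(-2626 + c{\left(t{\left(13 \right)},N{\left(6,-5 \right)} \right)}\right) + \frac{I}{1305} = \left(-2626 + 16 \cdot 6\right) - \frac{15253}{1305} = \left(-2626 + 96\right) - \frac{15253}{1305} = -2530 - \frac{15253}{1305} = - \frac{3316903}{1305}$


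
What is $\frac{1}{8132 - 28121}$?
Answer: $- \frac{1}{19989} \approx -5.0028 \cdot 10^{-5}$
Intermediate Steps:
$\frac{1}{8132 - 28121} = \frac{1}{-19989} = - \frac{1}{19989}$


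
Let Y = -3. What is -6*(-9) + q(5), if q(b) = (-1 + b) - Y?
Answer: 61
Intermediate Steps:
q(b) = 2 + b (q(b) = (-1 + b) - 1*(-3) = (-1 + b) + 3 = 2 + b)
-6*(-9) + q(5) = -6*(-9) + (2 + 5) = 54 + 7 = 61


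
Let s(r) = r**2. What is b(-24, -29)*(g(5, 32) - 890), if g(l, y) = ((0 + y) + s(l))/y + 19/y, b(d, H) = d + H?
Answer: 376353/8 ≈ 47044.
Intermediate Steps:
b(d, H) = H + d
g(l, y) = 19/y + (y + l**2)/y (g(l, y) = ((0 + y) + l**2)/y + 19/y = (y + l**2)/y + 19/y = 19/y + (y + l**2)/y)
b(-24, -29)*(g(5, 32) - 890) = (-29 - 24)*((19 + 32 + 5**2)/32 - 890) = -53*((19 + 32 + 25)/32 - 890) = -53*((1/32)*76 - 890) = -53*(19/8 - 890) = -53*(-7101/8) = 376353/8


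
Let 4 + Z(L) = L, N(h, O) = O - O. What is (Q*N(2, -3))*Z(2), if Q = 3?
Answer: 0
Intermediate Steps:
N(h, O) = 0
Z(L) = -4 + L
(Q*N(2, -3))*Z(2) = (3*0)*(-4 + 2) = 0*(-2) = 0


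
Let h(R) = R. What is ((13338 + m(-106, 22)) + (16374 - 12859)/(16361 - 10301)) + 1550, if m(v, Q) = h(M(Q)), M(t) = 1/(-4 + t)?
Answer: 54135079/3636 ≈ 14889.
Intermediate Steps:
m(v, Q) = 1/(-4 + Q)
((13338 + m(-106, 22)) + (16374 - 12859)/(16361 - 10301)) + 1550 = ((13338 + 1/(-4 + 22)) + (16374 - 12859)/(16361 - 10301)) + 1550 = ((13338 + 1/18) + 3515/6060) + 1550 = ((13338 + 1/18) + 3515*(1/6060)) + 1550 = (240085/18 + 703/1212) + 1550 = 48499279/3636 + 1550 = 54135079/3636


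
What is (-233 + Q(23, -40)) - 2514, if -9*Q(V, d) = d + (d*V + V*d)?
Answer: -22843/9 ≈ -2538.1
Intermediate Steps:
Q(V, d) = -d/9 - 2*V*d/9 (Q(V, d) = -(d + (d*V + V*d))/9 = -(d + (V*d + V*d))/9 = -(d + 2*V*d)/9 = -d/9 - 2*V*d/9)
(-233 + Q(23, -40)) - 2514 = (-233 - 1/9*(-40)*(1 + 2*23)) - 2514 = (-233 - 1/9*(-40)*(1 + 46)) - 2514 = (-233 - 1/9*(-40)*47) - 2514 = (-233 + 1880/9) - 2514 = -217/9 - 2514 = -22843/9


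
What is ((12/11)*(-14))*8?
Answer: -1344/11 ≈ -122.18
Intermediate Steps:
((12/11)*(-14))*8 = -168/11*8 = -1344/11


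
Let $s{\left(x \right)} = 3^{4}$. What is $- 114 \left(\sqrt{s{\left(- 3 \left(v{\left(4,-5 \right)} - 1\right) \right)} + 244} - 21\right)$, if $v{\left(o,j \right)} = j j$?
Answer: $2394 - 570 \sqrt{13} \approx 338.84$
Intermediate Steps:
$v{\left(o,j \right)} = j^{2}$
$s{\left(x \right)} = 81$
$- 114 \left(\sqrt{s{\left(- 3 \left(v{\left(4,-5 \right)} - 1\right) \right)} + 244} - 21\right) = - 114 \left(\sqrt{81 + 244} - 21\right) = - 114 \left(\sqrt{325} - 21\right) = - 114 \left(5 \sqrt{13} - 21\right) = - 114 \left(-21 + 5 \sqrt{13}\right) = 2394 - 570 \sqrt{13}$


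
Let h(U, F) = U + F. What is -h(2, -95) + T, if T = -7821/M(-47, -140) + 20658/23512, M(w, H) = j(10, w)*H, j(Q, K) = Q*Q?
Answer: 3885715419/41146000 ≈ 94.437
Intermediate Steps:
j(Q, K) = Q²
M(w, H) = 100*H (M(w, H) = 10²*H = 100*H)
h(U, F) = F + U
T = 59137419/41146000 (T = -7821/(100*(-140)) + 20658/23512 = -7821/(-14000) + 20658*(1/23512) = -7821*(-1/14000) + 10329/11756 = 7821/14000 + 10329/11756 = 59137419/41146000 ≈ 1.4373)
-h(2, -95) + T = -(-95 + 2) + 59137419/41146000 = -1*(-93) + 59137419/41146000 = 93 + 59137419/41146000 = 3885715419/41146000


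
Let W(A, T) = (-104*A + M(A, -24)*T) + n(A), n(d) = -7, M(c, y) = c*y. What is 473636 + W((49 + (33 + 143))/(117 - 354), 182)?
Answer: 37752091/79 ≈ 4.7787e+5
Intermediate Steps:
W(A, T) = -7 - 104*A - 24*A*T (W(A, T) = (-104*A + (A*(-24))*T) - 7 = (-104*A + (-24*A)*T) - 7 = (-104*A - 24*A*T) - 7 = -7 - 104*A - 24*A*T)
473636 + W((49 + (33 + 143))/(117 - 354), 182) = 473636 + (-7 - 104*(49 + (33 + 143))/(117 - 354) - 24*(49 + (33 + 143))/(117 - 354)*182) = 473636 + (-7 - 104*(49 + 176)/(-237) - 24*(49 + 176)/(-237)*182) = 473636 + (-7 - 23400*(-1)/237 - 24*225*(-1/237)*182) = 473636 + (-7 - 104*(-75/79) - 24*(-75/79)*182) = 473636 + (-7 + 7800/79 + 327600/79) = 473636 + 334847/79 = 37752091/79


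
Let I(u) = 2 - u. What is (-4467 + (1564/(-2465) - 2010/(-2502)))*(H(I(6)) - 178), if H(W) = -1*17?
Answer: 3511130272/4031 ≈ 8.7103e+5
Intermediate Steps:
H(W) = -17
(-4467 + (1564/(-2465) - 2010/(-2502)))*(H(I(6)) - 178) = (-4467 + (1564/(-2465) - 2010/(-2502)))*(-17 - 178) = (-4467 + (1564*(-1/2465) - 2010*(-1/2502)))*(-195) = (-4467 + (-92/145 + 335/417))*(-195) = (-4467 + 10211/60465)*(-195) = -270086944/60465*(-195) = 3511130272/4031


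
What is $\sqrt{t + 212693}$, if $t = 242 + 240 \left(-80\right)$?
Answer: $\sqrt{193735} \approx 440.15$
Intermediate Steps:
$t = -18958$ ($t = 242 - 19200 = -18958$)
$\sqrt{t + 212693} = \sqrt{-18958 + 212693} = \sqrt{193735}$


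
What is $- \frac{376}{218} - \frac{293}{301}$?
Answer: $- \frac{88525}{32809} \approx -2.6982$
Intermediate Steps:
$- \frac{376}{218} - \frac{293}{301} = \left(-376\right) \frac{1}{218} - \frac{293}{301} = - \frac{188}{109} - \frac{293}{301} = - \frac{88525}{32809}$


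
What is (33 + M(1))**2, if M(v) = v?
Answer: 1156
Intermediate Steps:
(33 + M(1))**2 = (33 + 1)**2 = 34**2 = 1156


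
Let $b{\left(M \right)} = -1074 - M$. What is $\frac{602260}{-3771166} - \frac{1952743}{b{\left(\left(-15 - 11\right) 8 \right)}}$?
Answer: $\frac{3681798225589}{1632914878} \approx 2254.7$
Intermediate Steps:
$\frac{602260}{-3771166} - \frac{1952743}{b{\left(\left(-15 - 11\right) 8 \right)}} = \frac{602260}{-3771166} - \frac{1952743}{-1074 - \left(-15 - 11\right) 8} = 602260 \left(- \frac{1}{3771166}\right) - \frac{1952743}{-1074 - \left(-26\right) 8} = - \frac{301130}{1885583} - \frac{1952743}{-1074 - -208} = - \frac{301130}{1885583} - \frac{1952743}{-1074 + 208} = - \frac{301130}{1885583} - \frac{1952743}{-866} = - \frac{301130}{1885583} - - \frac{1952743}{866} = - \frac{301130}{1885583} + \frac{1952743}{866} = \frac{3681798225589}{1632914878}$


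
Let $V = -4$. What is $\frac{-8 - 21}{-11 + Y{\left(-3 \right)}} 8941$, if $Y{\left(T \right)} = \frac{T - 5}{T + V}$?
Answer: $\frac{1815023}{69} \approx 26305.0$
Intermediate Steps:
$Y{\left(T \right)} = \frac{-5 + T}{-4 + T}$ ($Y{\left(T \right)} = \frac{T - 5}{T - 4} = \frac{-5 + T}{-4 + T}$)
$\frac{-8 - 21}{-11 + Y{\left(-3 \right)}} 8941 = \frac{-8 - 21}{-11 + \frac{-5 - 3}{-4 - 3}} \cdot 8941 = - \frac{29}{-11 + \frac{1}{-7} \left(-8\right)} 8941 = - \frac{29}{-11 - - \frac{8}{7}} \cdot 8941 = - \frac{29}{-11 + \frac{8}{7}} \cdot 8941 = - \frac{29}{- \frac{69}{7}} \cdot 8941 = \left(-29\right) \left(- \frac{7}{69}\right) 8941 = \frac{203}{69} \cdot 8941 = \frac{1815023}{69}$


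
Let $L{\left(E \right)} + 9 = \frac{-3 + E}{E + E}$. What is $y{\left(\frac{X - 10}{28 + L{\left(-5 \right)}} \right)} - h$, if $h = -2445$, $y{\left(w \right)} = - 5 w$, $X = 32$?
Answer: $\frac{21955}{9} \approx 2439.4$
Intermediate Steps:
$L{\left(E \right)} = -9 + \frac{-3 + E}{2 E}$ ($L{\left(E \right)} = -9 + \frac{-3 + E}{E + E} = -9 + \frac{-3 + E}{2 E}$)
$y{\left(\frac{X - 10}{28 + L{\left(-5 \right)}} \right)} - h = - 5 \frac{32 - 10}{28 + \frac{-3 - -85}{2 \left(-5\right)}} - -2445 = - 5 \frac{22}{28 + \frac{1}{2} \left(- \frac{1}{5}\right) \left(-3 + 85\right)} + 2445 = - 5 \frac{22}{28 + \frac{1}{2} \left(- \frac{1}{5}\right) 82} + 2445 = - 5 \frac{22}{28 - \frac{41}{5}} + 2445 = - 5 \frac{22}{\frac{99}{5}} + 2445 = - 5 \cdot 22 \cdot \frac{5}{99} + 2445 = \left(-5\right) \frac{10}{9} + 2445 = - \frac{50}{9} + 2445 = \frac{21955}{9}$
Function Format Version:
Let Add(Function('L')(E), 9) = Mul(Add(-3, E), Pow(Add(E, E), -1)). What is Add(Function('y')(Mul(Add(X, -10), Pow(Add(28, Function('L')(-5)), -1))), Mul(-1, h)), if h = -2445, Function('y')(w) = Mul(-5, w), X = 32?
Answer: Rational(21955, 9) ≈ 2439.4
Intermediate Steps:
Function('L')(E) = Add(-9, Mul(Rational(1, 2), Pow(E, -1), Add(-3, E))) (Function('L')(E) = Add(-9, Mul(Add(-3, E), Pow(Add(E, E), -1))) = Add(-9, Mul(Add(-3, E), Pow(Mul(2, E), -1))) = Add(-9, Mul(Add(-3, E), Mul(Rational(1, 2), Pow(E, -1)))) = Add(-9, Mul(Rational(1, 2), Pow(E, -1), Add(-3, E))))
Add(Function('y')(Mul(Add(X, -10), Pow(Add(28, Function('L')(-5)), -1))), Mul(-1, h)) = Add(Mul(-5, Mul(Add(32, -10), Pow(Add(28, Mul(Rational(1, 2), Pow(-5, -1), Add(-3, Mul(-17, -5)))), -1))), Mul(-1, -2445)) = Add(Mul(-5, Mul(22, Pow(Add(28, Mul(Rational(1, 2), Rational(-1, 5), Add(-3, 85))), -1))), 2445) = Add(Mul(-5, Mul(22, Pow(Add(28, Mul(Rational(1, 2), Rational(-1, 5), 82)), -1))), 2445) = Add(Mul(-5, Mul(22, Pow(Add(28, Rational(-41, 5)), -1))), 2445) = Add(Mul(-5, Mul(22, Pow(Rational(99, 5), -1))), 2445) = Add(Mul(-5, Mul(22, Rational(5, 99))), 2445) = Add(Mul(-5, Rational(10, 9)), 2445) = Add(Rational(-50, 9), 2445) = Rational(21955, 9)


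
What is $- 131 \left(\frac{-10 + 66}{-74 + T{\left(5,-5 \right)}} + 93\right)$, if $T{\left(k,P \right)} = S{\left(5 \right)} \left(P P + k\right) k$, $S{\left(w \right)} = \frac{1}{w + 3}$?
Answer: $- \frac{2663099}{221} \approx -12050.0$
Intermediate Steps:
$S{\left(w \right)} = \frac{1}{3 + w}$
$T{\left(k,P \right)} = \frac{k \left(k + P^{2}\right)}{8}$ ($T{\left(k,P \right)} = \frac{\left(P P + k\right) k}{3 + 5} = \frac{\left(P^{2} + k\right) k}{8} = \frac{\left(k + P^{2}\right) k}{8} = \frac{k \left(k + P^{2}\right)}{8}$)
$- 131 \left(\frac{-10 + 66}{-74 + T{\left(5,-5 \right)}} + 93\right) = - 131 \left(\frac{-10 + 66}{-74 + \frac{1}{8} \cdot 5 \left(5 + \left(-5\right)^{2}\right)} + 93\right) = - 131 \left(\frac{56}{-74 + \frac{1}{8} \cdot 5 \left(5 + 25\right)} + 93\right) = - 131 \left(\frac{56}{-74 + \frac{1}{8} \cdot 5 \cdot 30} + 93\right) = - 131 \left(\frac{56}{-74 + \frac{75}{4}} + 93\right) = - 131 \left(\frac{56}{- \frac{221}{4}} + 93\right) = - 131 \left(56 \left(- \frac{4}{221}\right) + 93\right) = - 131 \left(- \frac{224}{221} + 93\right) = \left(-131\right) \frac{20329}{221} = - \frac{2663099}{221}$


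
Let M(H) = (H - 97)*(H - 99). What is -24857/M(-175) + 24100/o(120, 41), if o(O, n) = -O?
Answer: -44977691/223584 ≈ -201.17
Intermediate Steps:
M(H) = (-99 + H)*(-97 + H) (M(H) = (-97 + H)*(-99 + H) = (-99 + H)*(-97 + H))
-24857/M(-175) + 24100/o(120, 41) = -24857/(9603 + (-175)**2 - 196*(-175)) + 24100/((-1*120)) = -24857/(9603 + 30625 + 34300) + 24100/(-120) = -24857/74528 + 24100*(-1/120) = -24857*1/74528 - 1205/6 = -24857/74528 - 1205/6 = -44977691/223584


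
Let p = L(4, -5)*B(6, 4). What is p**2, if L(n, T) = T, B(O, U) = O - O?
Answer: 0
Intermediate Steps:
B(O, U) = 0
p = 0 (p = -5*0 = 0)
p**2 = 0**2 = 0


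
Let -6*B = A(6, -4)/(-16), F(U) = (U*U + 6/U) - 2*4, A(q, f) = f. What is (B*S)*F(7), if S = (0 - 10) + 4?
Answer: 293/28 ≈ 10.464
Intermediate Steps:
S = -6 (S = -10 + 4 = -6)
F(U) = -8 + U**2 + 6/U (F(U) = (U**2 + 6/U) - 8 = -8 + U**2 + 6/U)
B = -1/24 (B = -(-2)/(3*(-16)) = -(-2)*(-1)/(3*16) = -1/6*1/4 = -1/24 ≈ -0.041667)
(B*S)*F(7) = (-1/24*(-6))*(-8 + 7**2 + 6/7) = (-8 + 49 + 6*(1/7))/4 = (-8 + 49 + 6/7)/4 = (1/4)*(293/7) = 293/28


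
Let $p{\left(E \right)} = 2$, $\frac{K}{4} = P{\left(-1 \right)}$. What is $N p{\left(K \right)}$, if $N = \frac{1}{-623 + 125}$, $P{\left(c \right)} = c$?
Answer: $- \frac{1}{249} \approx -0.0040161$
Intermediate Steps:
$K = -4$ ($K = 4 \left(-1\right) = -4$)
$N = - \frac{1}{498}$ ($N = \frac{1}{-498} = - \frac{1}{498} \approx -0.002008$)
$N p{\left(K \right)} = \left(- \frac{1}{498}\right) 2 = - \frac{1}{249}$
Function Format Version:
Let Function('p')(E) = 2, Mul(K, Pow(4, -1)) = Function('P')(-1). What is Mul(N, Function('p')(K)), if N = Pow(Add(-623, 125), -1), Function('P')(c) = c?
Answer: Rational(-1, 249) ≈ -0.0040161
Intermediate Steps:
K = -4 (K = Mul(4, -1) = -4)
N = Rational(-1, 498) (N = Pow(-498, -1) = Rational(-1, 498) ≈ -0.0020080)
Mul(N, Function('p')(K)) = Mul(Rational(-1, 498), 2) = Rational(-1, 249)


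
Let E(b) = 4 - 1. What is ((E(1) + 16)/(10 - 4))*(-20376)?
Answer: -64524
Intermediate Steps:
E(b) = 3
((E(1) + 16)/(10 - 4))*(-20376) = ((3 + 16)/(10 - 4))*(-20376) = (19/6)*(-20376) = -64524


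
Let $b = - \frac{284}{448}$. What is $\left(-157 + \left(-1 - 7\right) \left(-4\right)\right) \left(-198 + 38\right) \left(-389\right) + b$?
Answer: $- \frac{871360071}{112} \approx -7.78 \cdot 10^{6}$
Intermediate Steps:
$b = - \frac{71}{112}$ ($b = \left(-284\right) \frac{1}{448} = - \frac{71}{112} \approx -0.63393$)
$\left(-157 + \left(-1 - 7\right) \left(-4\right)\right) \left(-198 + 38\right) \left(-389\right) + b = \left(-157 + \left(-1 - 7\right) \left(-4\right)\right) \left(-198 + 38\right) \left(-389\right) - \frac{71}{112} = \left(-157 - -32\right) \left(-160\right) \left(-389\right) - \frac{71}{112} = \left(-157 + 32\right) \left(-160\right) \left(-389\right) - \frac{71}{112} = \left(-125\right) \left(-160\right) \left(-389\right) - \frac{71}{112} = 20000 \left(-389\right) - \frac{71}{112} = -7780000 - \frac{71}{112} = - \frac{871360071}{112}$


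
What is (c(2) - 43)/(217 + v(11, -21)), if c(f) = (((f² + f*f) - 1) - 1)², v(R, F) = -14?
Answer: -1/29 ≈ -0.034483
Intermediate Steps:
c(f) = (-2 + 2*f²)² (c(f) = (((f² + f²) - 1) - 1)² = ((2*f² - 1) - 1)² = ((-1 + 2*f²) - 1)² = (-2 + 2*f²)²)
(c(2) - 43)/(217 + v(11, -21)) = (4*(-1 + 2²)² - 43)/(217 - 14) = (4*(-1 + 4)² - 43)/203 = (4*3² - 43)*(1/203) = (4*9 - 43)*(1/203) = (36 - 43)*(1/203) = -7*1/203 = -1/29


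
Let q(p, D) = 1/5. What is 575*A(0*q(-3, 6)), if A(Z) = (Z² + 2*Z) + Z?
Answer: 0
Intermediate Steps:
q(p, D) = ⅕
A(Z) = Z² + 3*Z
575*A(0*q(-3, 6)) = 575*((0*(⅕))*(3 + 0*(⅕))) = 575*(0*(3 + 0)) = 575*(0*3) = 575*0 = 0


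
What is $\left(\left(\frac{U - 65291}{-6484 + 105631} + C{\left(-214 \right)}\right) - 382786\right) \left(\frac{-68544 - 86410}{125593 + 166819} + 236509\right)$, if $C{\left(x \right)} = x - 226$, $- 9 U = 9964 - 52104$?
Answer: $- \frac{11824686638152289131829}{130462976538} \approx -9.0636 \cdot 10^{10}$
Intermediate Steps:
$U = \frac{42140}{9}$ ($U = - \frac{9964 - 52104}{9} = \left(- \frac{1}{9}\right) \left(-42140\right) = \frac{42140}{9} \approx 4682.2$)
$C{\left(x \right)} = -226 + x$ ($C{\left(x \right)} = x - 226 = -226 + x$)
$\left(\left(\frac{U - 65291}{-6484 + 105631} + C{\left(-214 \right)}\right) - 382786\right) \left(\frac{-68544 - 86410}{125593 + 166819} + 236509\right) = \left(\left(\frac{\frac{42140}{9} - 65291}{-6484 + 105631} - 440\right) - 382786\right) \left(\frac{-68544 - 86410}{125593 + 166819} + 236509\right) = \left(\left(- \frac{545479}{9 \cdot 99147} - 440\right) - 382786\right) \left(- \frac{154954}{292412} + 236509\right) = \left(\left(\left(- \frac{545479}{9}\right) \frac{1}{99147} - 440\right) - 382786\right) \left(\left(-154954\right) \frac{1}{292412} + 236509\right) = \left(\left(- \frac{545479}{892323} - 440\right) - 382786\right) \left(- \frac{77477}{146206} + 236509\right) = \left(- \frac{393167599}{892323} - 382786\right) \frac{34578957377}{146206} = \left(- \frac{341961919477}{892323}\right) \frac{34578957377}{146206} = - \frac{11824686638152289131829}{130462976538}$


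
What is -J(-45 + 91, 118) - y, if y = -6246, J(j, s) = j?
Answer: 6200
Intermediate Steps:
-J(-45 + 91, 118) - y = -(-45 + 91) - 1*(-6246) = -1*46 + 6246 = -46 + 6246 = 6200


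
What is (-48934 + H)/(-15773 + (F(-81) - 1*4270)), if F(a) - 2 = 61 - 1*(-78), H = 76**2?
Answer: 7193/3317 ≈ 2.1685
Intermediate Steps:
H = 5776
F(a) = 141 (F(a) = 2 + (61 - 1*(-78)) = 2 + (61 + 78) = 2 + 139 = 141)
(-48934 + H)/(-15773 + (F(-81) - 1*4270)) = (-48934 + 5776)/(-15773 + (141 - 1*4270)) = -43158/(-15773 + (141 - 4270)) = -43158/(-15773 - 4129) = -43158/(-19902) = -43158*(-1/19902) = 7193/3317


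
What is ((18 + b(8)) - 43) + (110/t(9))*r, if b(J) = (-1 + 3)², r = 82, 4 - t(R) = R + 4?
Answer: -9209/9 ≈ -1023.2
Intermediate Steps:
t(R) = -R (t(R) = 4 - (R + 4) = 4 - (4 + R) = 4 + (-4 - R) = -R)
b(J) = 4 (b(J) = 2² = 4)
((18 + b(8)) - 43) + (110/t(9))*r = ((18 + 4) - 43) + (110/((-1*9)))*82 = (22 - 43) + (110/(-9))*82 = -21 + (110*(-⅑))*82 = -21 - 110/9*82 = -21 - 9020/9 = -9209/9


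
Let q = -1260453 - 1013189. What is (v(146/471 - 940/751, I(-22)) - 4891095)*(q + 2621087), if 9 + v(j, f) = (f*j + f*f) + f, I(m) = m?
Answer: -200350157936023410/117907 ≈ -1.6992e+12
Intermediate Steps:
v(j, f) = -9 + f + f**2 + f*j (v(j, f) = -9 + ((f*j + f*f) + f) = -9 + ((f*j + f**2) + f) = -9 + ((f**2 + f*j) + f) = -9 + (f + f**2 + f*j) = -9 + f + f**2 + f*j)
q = -2273642
(v(146/471 - 940/751, I(-22)) - 4891095)*(q + 2621087) = ((-9 - 22 + (-22)**2 - 22*(146/471 - 940/751)) - 4891095)*(-2273642 + 2621087) = ((-9 - 22 + 484 - 22*(146*(1/471) - 940*1/751)) - 4891095)*347445 = ((-9 - 22 + 484 - 22*(146/471 - 940/751)) - 4891095)*347445 = ((-9 - 22 + 484 - 22*(-333094/353721)) - 4891095)*347445 = ((-9 - 22 + 484 + 7328068/353721) - 4891095)*347445 = (167563681/353721 - 4891095)*347445 = -1729915450814/353721*347445 = -200350157936023410/117907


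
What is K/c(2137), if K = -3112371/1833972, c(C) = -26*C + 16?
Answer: 1037457/33956602904 ≈ 3.0552e-5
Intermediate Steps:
c(C) = 16 - 26*C
K = -1037457/611324 (K = -3112371*1/1833972 = -1037457/611324 ≈ -1.6971)
K/c(2137) = -1037457/(611324*(16 - 26*2137)) = -1037457/(611324*(16 - 55562)) = -1037457/611324/(-55546) = -1037457/611324*(-1/55546) = 1037457/33956602904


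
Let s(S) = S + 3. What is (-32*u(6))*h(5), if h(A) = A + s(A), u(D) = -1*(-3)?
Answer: -1248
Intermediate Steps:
u(D) = 3
s(S) = 3 + S
h(A) = 3 + 2*A (h(A) = A + (3 + A) = 3 + 2*A)
(-32*u(6))*h(5) = (-32*3)*(3 + 2*5) = -96*(3 + 10) = -96*13 = -1248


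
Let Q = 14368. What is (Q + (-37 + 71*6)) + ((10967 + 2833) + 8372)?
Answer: 36929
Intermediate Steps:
(Q + (-37 + 71*6)) + ((10967 + 2833) + 8372) = (14368 + (-37 + 71*6)) + ((10967 + 2833) + 8372) = (14368 + (-37 + 426)) + (13800 + 8372) = (14368 + 389) + 22172 = 14757 + 22172 = 36929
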